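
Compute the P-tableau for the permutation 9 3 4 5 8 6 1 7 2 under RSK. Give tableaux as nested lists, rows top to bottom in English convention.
P = [[1, 2, 5, 6, 7], [3, 4], [8], [9]]

Insert 9: appended to row 1. P = [[9]].
Insert 3: 3 bumps 9 from row 1; 9 starts row 2. P = [[3], [9]].
Insert 4: appended to row 1. P = [[3, 4], [9]].
Insert 5: appended to row 1. P = [[3, 4, 5], [9]].
Insert 8: appended to row 1. P = [[3, 4, 5, 8], [9]].
Insert 6: 6 bumps 8 from row 1; 8 bumps 9 from row 2; 9 starts row 3. P = [[3, 4, 5, 6], [8], [9]].
Insert 1: 1 bumps 3 from row 1; 3 bumps 8 from row 2; 8 bumps 9 from row 3; 9 starts row 4. P = [[1, 4, 5, 6], [3], [8], [9]].
Insert 7: appended to row 1. P = [[1, 4, 5, 6, 7], [3], [8], [9]].
Insert 2: 2 bumps 4 from row 1; 4 appends to row 2. P = [[1, 2, 5, 6, 7], [3, 4], [8], [9]].

So P = [[1, 2, 5, 6, 7], [3, 4], [8], [9]].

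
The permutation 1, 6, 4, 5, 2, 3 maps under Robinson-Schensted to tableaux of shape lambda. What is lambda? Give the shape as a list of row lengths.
RSK row insertion gives P = [[1, 2, 3], [4, 5], [6]], which has shape [3, 2, 1].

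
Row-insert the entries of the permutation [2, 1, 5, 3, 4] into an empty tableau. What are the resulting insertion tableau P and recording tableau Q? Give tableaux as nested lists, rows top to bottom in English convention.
Insert each entry of the permutation into P by Schensted row insertion, recording in Q the position of each new cell.

Insert 2: appended to row 1. P = [[2]].
Insert 1: 1 bumps 2 from row 1; 2 starts row 2. P = [[1], [2]].
Insert 5: appended to row 1. P = [[1, 5], [2]].
Insert 3: 3 bumps 5 from row 1; 5 appends to row 2. P = [[1, 3], [2, 5]].
Insert 4: appended to row 1. P = [[1, 3, 4], [2, 5]].

So P = [[1, 3, 4], [2, 5]], Q = [[1, 3, 5], [2, 4]].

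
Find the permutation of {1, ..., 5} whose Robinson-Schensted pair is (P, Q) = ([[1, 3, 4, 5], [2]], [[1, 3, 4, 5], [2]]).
Reverse the RSK construction: for i from n down to 1, find the cell of Q containing i, remove the entry at that cell from P, and reverse-bump it up through P; the value ejected from row 1 is w(i).

Step i=5: Q has 5 at row 1, column 4; remove that cell from P, ejecting 5. So w(5) = 5. P is now [[1, 3, 4], [2]].
Step i=4: Q has 4 at row 1, column 3; remove that cell from P, ejecting 4. So w(4) = 4. P is now [[1, 3], [2]].
Step i=3: Q has 3 at row 1, column 2; remove that cell from P, ejecting 3. So w(3) = 3. P is now [[1], [2]].
Step i=2: Q has 2 at row 2, column 1; remove 2 from row 2 of P and reverse-bump: 2 enters row 1 and ejects 1. So w(2) = 1. P is now [[2]].
Step i=1: Q has 1 at row 1, column 1; remove that cell from P, ejecting 2. So w(1) = 2. P is now [].

So w = 2 1 3 4 5.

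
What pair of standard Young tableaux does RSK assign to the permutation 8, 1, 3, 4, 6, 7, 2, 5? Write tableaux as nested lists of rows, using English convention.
P = [[1, 2, 4, 5, 7], [3, 6], [8]], Q = [[1, 3, 4, 5, 6], [2, 8], [7]]

Insert each entry of the permutation into P by Schensted row insertion, recording in Q the position of each new cell.

Insert 8: appended to row 1. P = [[8]], Q = [[1]].
Insert 1: 1 bumps 8 from row 1; 8 starts row 2. P = [[1], [8]], Q = [[1], [2]].
Insert 3: appended to row 1. P = [[1, 3], [8]], Q = [[1, 3], [2]].
Insert 4: appended to row 1. P = [[1, 3, 4], [8]], Q = [[1, 3, 4], [2]].
Insert 6: appended to row 1. P = [[1, 3, 4, 6], [8]], Q = [[1, 3, 4, 5], [2]].
Insert 7: appended to row 1. P = [[1, 3, 4, 6, 7], [8]], Q = [[1, 3, 4, 5, 6], [2]].
Insert 2: 2 bumps 3 from row 1; 3 bumps 8 from row 2; 8 starts row 3. P = [[1, 2, 4, 6, 7], [3], [8]], Q = [[1, 3, 4, 5, 6], [2], [7]].
Insert 5: 5 bumps 6 from row 1; 6 appends to row 2. P = [[1, 2, 4, 5, 7], [3, 6], [8]], Q = [[1, 3, 4, 5, 6], [2, 8], [7]].

So P = [[1, 2, 4, 5, 7], [3, 6], [8]], Q = [[1, 3, 4, 5, 6], [2, 8], [7]].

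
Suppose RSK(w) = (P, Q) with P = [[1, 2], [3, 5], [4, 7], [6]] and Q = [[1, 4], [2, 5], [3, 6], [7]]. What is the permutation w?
Reverse the RSK construction: for i from n down to 1, find the cell of Q containing i, remove the entry at that cell from P, and reverse-bump it up through P; the value ejected from row 1 is w(i).

Step i=7: Q has 7 at row 4, column 1; remove 6 from row 4 of P and reverse-bump: 6 enters row 3 and ejects 4; 4 enters row 2 and ejects 3; 3 enters row 1 and ejects 2. So w(7) = 2. P is now [[1, 3], [4, 5], [6, 7]].
Step i=6: Q has 6 at row 3, column 2; remove 7 from row 3 of P and reverse-bump: 7 enters row 2 and ejects 5; 5 enters row 1 and ejects 3. So w(6) = 3. P is now [[1, 5], [4, 7], [6]].
Step i=5: Q has 5 at row 2, column 2; remove 7 from row 2 of P and reverse-bump: 7 enters row 1 and ejects 5. So w(5) = 5. P is now [[1, 7], [4], [6]].
Step i=4: Q has 4 at row 1, column 2; remove that cell from P, ejecting 7. So w(4) = 7. P is now [[1], [4], [6]].
Step i=3: Q has 3 at row 3, column 1; remove 6 from row 3 of P and reverse-bump: 6 enters row 2 and ejects 4; 4 enters row 1 and ejects 1. So w(3) = 1. P is now [[4], [6]].
Step i=2: Q has 2 at row 2, column 1; remove 6 from row 2 of P and reverse-bump: 6 enters row 1 and ejects 4. So w(2) = 4. P is now [[6]].
Step i=1: Q has 1 at row 1, column 1; remove that cell from P, ejecting 6. So w(1) = 6. P is now [].

So w = 6 4 1 7 5 3 2.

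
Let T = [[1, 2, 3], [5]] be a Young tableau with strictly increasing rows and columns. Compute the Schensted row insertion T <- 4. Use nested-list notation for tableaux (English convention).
4 is larger than every entry of row 1, so it is appended to row 1. The new tableau is [[1, 2, 3, 4], [5]].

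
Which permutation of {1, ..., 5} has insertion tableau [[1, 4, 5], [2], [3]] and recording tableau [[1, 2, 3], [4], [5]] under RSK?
3 4 5 2 1

Reverse RSK: for i = n, n-1, ..., 1, locate i in Q, remove the corresponding corner cell from P, and reverse-bump its entry up through P; the value ejected from row 1 is w(i).

So w = 3 4 5 2 1.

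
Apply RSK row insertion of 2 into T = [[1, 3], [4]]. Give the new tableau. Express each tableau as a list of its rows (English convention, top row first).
In row 1, 2 replaces 3 (the leftmost entry greater than 2); 3 is bumped to row 2. In row 2, 3 replaces 4 (the leftmost entry greater than 3); 4 is bumped to row 3. 4 starts a new row 3. The new tableau is [[1, 2], [3], [4]].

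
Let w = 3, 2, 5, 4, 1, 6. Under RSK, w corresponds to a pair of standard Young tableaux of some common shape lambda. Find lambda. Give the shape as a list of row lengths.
Row-insert each entry into an empty tableau.

After inserting 3: P = [[3]].
After inserting 2: P = [[2], [3]].
After inserting 5: P = [[2, 5], [3]].
After inserting 4: P = [[2, 4], [3, 5]].
After inserting 1: P = [[1, 4], [2, 5], [3]].
After inserting 6: P = [[1, 4, 6], [2, 5], [3]].

The final insertion tableau P = [[1, 4, 6], [2, 5], [3]] has shape [3, 2, 1].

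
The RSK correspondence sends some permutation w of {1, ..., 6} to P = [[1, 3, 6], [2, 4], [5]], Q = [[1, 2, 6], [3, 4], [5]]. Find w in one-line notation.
Reverse the RSK construction: for i from n down to 1, find the cell of Q containing i, remove the entry at that cell from P, and reverse-bump it up through P; the value ejected from row 1 is w(i).

Step i=6: Q has 6 at row 1, column 3; remove that cell from P, ejecting 6. So w(6) = 6. P is now [[1, 3], [2, 4], [5]].
Step i=5: Q has 5 at row 3, column 1; remove 5 from row 3 of P and reverse-bump: 5 enters row 2 and ejects 4; 4 enters row 1 and ejects 3. So w(5) = 3. P is now [[1, 4], [2, 5]].
Step i=4: Q has 4 at row 2, column 2; remove 5 from row 2 of P and reverse-bump: 5 enters row 1 and ejects 4. So w(4) = 4. P is now [[1, 5], [2]].
Step i=3: Q has 3 at row 2, column 1; remove 2 from row 2 of P and reverse-bump: 2 enters row 1 and ejects 1. So w(3) = 1. P is now [[2, 5]].
Step i=2: Q has 2 at row 1, column 2; remove that cell from P, ejecting 5. So w(2) = 5. P is now [[2]].
Step i=1: Q has 1 at row 1, column 1; remove that cell from P, ejecting 2. So w(1) = 2. P is now [].

So w = 2 5 1 4 3 6.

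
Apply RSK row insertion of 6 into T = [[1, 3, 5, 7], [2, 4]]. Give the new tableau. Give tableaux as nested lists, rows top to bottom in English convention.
[[1, 3, 5, 6], [2, 4, 7]]

In row 1, 6 replaces 7 (the leftmost entry greater than 6); 7 is bumped to row 2. 7 is appended to row 2. The new tableau is [[1, 3, 5, 6], [2, 4, 7]].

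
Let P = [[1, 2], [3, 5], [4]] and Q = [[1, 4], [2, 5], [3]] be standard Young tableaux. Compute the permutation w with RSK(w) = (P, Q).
Reverse RSK: for i = n, n-1, ..., 1, locate i in Q, remove the corresponding corner cell from P, and reverse-bump its entry up through P; the value ejected from row 1 is w(i).

So w = 4 3 1 5 2.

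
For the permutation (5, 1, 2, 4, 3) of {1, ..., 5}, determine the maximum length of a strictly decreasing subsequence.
3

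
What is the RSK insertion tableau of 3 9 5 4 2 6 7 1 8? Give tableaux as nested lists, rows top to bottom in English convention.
P = [[1, 4, 6, 7, 8], [2], [3], [5], [9]]

After inserting 3: P = [[3]].
After inserting 9: P = [[3, 9]].
After inserting 5: P = [[3, 5], [9]].
After inserting 4: P = [[3, 4], [5], [9]].
After inserting 2: P = [[2, 4], [3], [5], [9]].
After inserting 6: P = [[2, 4, 6], [3], [5], [9]].
After inserting 7: P = [[2, 4, 6, 7], [3], [5], [9]].
After inserting 1: P = [[1, 4, 6, 7], [2], [3], [5], [9]].
After inserting 8: P = [[1, 4, 6, 7, 8], [2], [3], [5], [9]].

So P = [[1, 4, 6, 7, 8], [2], [3], [5], [9]].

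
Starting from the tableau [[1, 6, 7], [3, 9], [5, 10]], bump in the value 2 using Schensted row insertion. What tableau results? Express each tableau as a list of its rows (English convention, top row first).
In row 1, 2 replaces 6 (the leftmost entry greater than 2); 6 is bumped to row 2. In row 2, 6 replaces 9 (the leftmost entry greater than 6); 9 is bumped to row 3. In row 3, 9 replaces 10 (the leftmost entry greater than 9); 10 is bumped to row 4. 10 starts a new row 4. The new tableau is [[1, 2, 7], [3, 6], [5, 9], [10]].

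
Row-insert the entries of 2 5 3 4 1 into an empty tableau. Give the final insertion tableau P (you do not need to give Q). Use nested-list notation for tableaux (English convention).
P = [[1, 3, 4], [2], [5]]

Insert 2: appended to row 1. P = [[2]].
Insert 5: appended to row 1. P = [[2, 5]].
Insert 3: 3 bumps 5 from row 1; 5 starts row 2. P = [[2, 3], [5]].
Insert 4: appended to row 1. P = [[2, 3, 4], [5]].
Insert 1: 1 bumps 2 from row 1; 2 bumps 5 from row 2; 5 starts row 3. P = [[1, 3, 4], [2], [5]].

So P = [[1, 3, 4], [2], [5]].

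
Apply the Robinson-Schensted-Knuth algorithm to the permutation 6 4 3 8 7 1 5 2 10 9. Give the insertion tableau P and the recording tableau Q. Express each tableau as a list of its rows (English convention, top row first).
P = [[1, 2, 9], [3, 5, 10], [4, 7], [6, 8]], Q = [[1, 4, 9], [2, 5, 10], [3, 7], [6, 8]]

Insert each entry of the permutation into P by Schensted row insertion, recording in Q the position of each new cell.

Insert 6: appended to row 1. P = [[6]], Q = [[1]].
Insert 4: 4 bumps 6 from row 1; 6 starts row 2. P = [[4], [6]], Q = [[1], [2]].
Insert 3: 3 bumps 4 from row 1; 4 bumps 6 from row 2; 6 starts row 3. P = [[3], [4], [6]], Q = [[1], [2], [3]].
Insert 8: appended to row 1. P = [[3, 8], [4], [6]], Q = [[1, 4], [2], [3]].
Insert 7: 7 bumps 8 from row 1; 8 appends to row 2. P = [[3, 7], [4, 8], [6]], Q = [[1, 4], [2, 5], [3]].
Insert 1: 1 bumps 3 from row 1; 3 bumps 4 from row 2; 4 bumps 6 from row 3; 6 starts row 4. P = [[1, 7], [3, 8], [4], [6]], Q = [[1, 4], [2, 5], [3], [6]].
Insert 5: 5 bumps 7 from row 1; 7 bumps 8 from row 2; 8 appends to row 3. P = [[1, 5], [3, 7], [4, 8], [6]], Q = [[1, 4], [2, 5], [3, 7], [6]].
Insert 2: 2 bumps 5 from row 1; 5 bumps 7 from row 2; 7 bumps 8 from row 3; 8 appends to row 4. P = [[1, 2], [3, 5], [4, 7], [6, 8]], Q = [[1, 4], [2, 5], [3, 7], [6, 8]].
Insert 10: appended to row 1. P = [[1, 2, 10], [3, 5], [4, 7], [6, 8]], Q = [[1, 4, 9], [2, 5], [3, 7], [6, 8]].
Insert 9: 9 bumps 10 from row 1; 10 appends to row 2. P = [[1, 2, 9], [3, 5, 10], [4, 7], [6, 8]], Q = [[1, 4, 9], [2, 5, 10], [3, 7], [6, 8]].

So P = [[1, 2, 9], [3, 5, 10], [4, 7], [6, 8]], Q = [[1, 4, 9], [2, 5, 10], [3, 7], [6, 8]].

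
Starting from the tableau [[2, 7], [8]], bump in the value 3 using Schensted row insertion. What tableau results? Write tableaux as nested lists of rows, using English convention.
[[2, 3], [7], [8]]

In row 1, 3 replaces 7 (the leftmost entry greater than 3); 7 is bumped to row 2. In row 2, 7 replaces 8 (the leftmost entry greater than 7); 8 is bumped to row 3. 8 starts a new row 3. The new tableau is [[2, 3], [7], [8]].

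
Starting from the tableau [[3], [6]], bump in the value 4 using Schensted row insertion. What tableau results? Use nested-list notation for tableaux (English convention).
4 is larger than every entry of row 1, so it is appended to row 1. The new tableau is [[3, 4], [6]].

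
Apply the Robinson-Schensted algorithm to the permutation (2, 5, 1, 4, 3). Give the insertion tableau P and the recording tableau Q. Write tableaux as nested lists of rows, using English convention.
P = [[1, 3], [2, 4], [5]], Q = [[1, 2], [3, 4], [5]]

Insert each entry of the permutation into P by Schensted row insertion, recording in Q the position of each new cell.

Insert 2: appended to row 1. P = [[2]].
Insert 5: appended to row 1. P = [[2, 5]].
Insert 1: 1 bumps 2 from row 1; 2 starts row 2. P = [[1, 5], [2]].
Insert 4: 4 bumps 5 from row 1; 5 appends to row 2. P = [[1, 4], [2, 5]].
Insert 3: 3 bumps 4 from row 1; 4 bumps 5 from row 2; 5 starts row 3. P = [[1, 3], [2, 4], [5]].

So P = [[1, 3], [2, 4], [5]], Q = [[1, 2], [3, 4], [5]].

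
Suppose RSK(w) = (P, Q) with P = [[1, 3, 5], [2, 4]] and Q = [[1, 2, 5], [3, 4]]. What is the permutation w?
Reverse the RSK construction: for i from n down to 1, find the cell of Q containing i, remove the entry at that cell from P, and reverse-bump it up through P; the value ejected from row 1 is w(i).

Step i=5: Q has 5 at row 1, column 3; remove that cell from P, ejecting 5. So w(5) = 5. P is now [[1, 3], [2, 4]].
Step i=4: Q has 4 at row 2, column 2; remove 4 from row 2 of P and reverse-bump: 4 enters row 1 and ejects 3. So w(4) = 3. P is now [[1, 4], [2]].
Step i=3: Q has 3 at row 2, column 1; remove 2 from row 2 of P and reverse-bump: 2 enters row 1 and ejects 1. So w(3) = 1. P is now [[2, 4]].
Step i=2: Q has 2 at row 1, column 2; remove that cell from P, ejecting 4. So w(2) = 4. P is now [[2]].
Step i=1: Q has 1 at row 1, column 1; remove that cell from P, ejecting 2. So w(1) = 2. P is now [].

So w = 2 4 1 3 5.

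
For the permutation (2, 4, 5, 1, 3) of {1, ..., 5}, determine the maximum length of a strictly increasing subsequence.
3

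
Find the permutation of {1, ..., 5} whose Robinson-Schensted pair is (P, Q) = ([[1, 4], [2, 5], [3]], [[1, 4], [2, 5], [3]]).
3 2 1 5 4

Reverse RSK: for i = n, n-1, ..., 1, locate i in Q, remove the corresponding corner cell from P, and reverse-bump its entry up through P; the value ejected from row 1 is w(i).

So w = 3 2 1 5 4.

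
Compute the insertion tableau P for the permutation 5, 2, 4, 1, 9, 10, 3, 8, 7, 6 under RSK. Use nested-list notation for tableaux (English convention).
Insert 5: appended to row 1. P = [[5]].
Insert 2: 2 bumps 5 from row 1; 5 starts row 2. P = [[2], [5]].
Insert 4: appended to row 1. P = [[2, 4], [5]].
Insert 1: 1 bumps 2 from row 1; 2 bumps 5 from row 2; 5 starts row 3. P = [[1, 4], [2], [5]].
Insert 9: appended to row 1. P = [[1, 4, 9], [2], [5]].
Insert 10: appended to row 1. P = [[1, 4, 9, 10], [2], [5]].
Insert 3: 3 bumps 4 from row 1; 4 appends to row 2. P = [[1, 3, 9, 10], [2, 4], [5]].
Insert 8: 8 bumps 9 from row 1; 9 appends to row 2. P = [[1, 3, 8, 10], [2, 4, 9], [5]].
Insert 7: 7 bumps 8 from row 1; 8 bumps 9 from row 2; 9 appends to row 3. P = [[1, 3, 7, 10], [2, 4, 8], [5, 9]].
Insert 6: 6 bumps 7 from row 1; 7 bumps 8 from row 2; 8 bumps 9 from row 3; 9 starts row 4. P = [[1, 3, 6, 10], [2, 4, 7], [5, 8], [9]].

So P = [[1, 3, 6, 10], [2, 4, 7], [5, 8], [9]].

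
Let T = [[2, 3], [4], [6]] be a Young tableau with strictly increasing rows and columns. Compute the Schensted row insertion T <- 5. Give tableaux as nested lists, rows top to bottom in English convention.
[[2, 3, 5], [4], [6]]

5 is larger than every entry of row 1, so it is appended to row 1. The new tableau is [[2, 3, 5], [4], [6]].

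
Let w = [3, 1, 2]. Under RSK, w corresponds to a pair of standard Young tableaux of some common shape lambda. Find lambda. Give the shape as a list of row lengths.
[2, 1]

RSK row insertion gives P = [[1, 2], [3]], which has shape [2, 1].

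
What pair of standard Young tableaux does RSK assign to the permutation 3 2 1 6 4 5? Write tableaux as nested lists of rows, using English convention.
P = [[1, 4, 5], [2, 6], [3]], Q = [[1, 4, 6], [2, 5], [3]]

Insert each entry of the permutation into P by Schensted row insertion, recording in Q the position of each new cell.

Insert 3: appended to row 1. P = [[3]].
Insert 2: 2 bumps 3 from row 1; 3 starts row 2. P = [[2], [3]].
Insert 1: 1 bumps 2 from row 1; 2 bumps 3 from row 2; 3 starts row 3. P = [[1], [2], [3]].
Insert 6: appended to row 1. P = [[1, 6], [2], [3]].
Insert 4: 4 bumps 6 from row 1; 6 appends to row 2. P = [[1, 4], [2, 6], [3]].
Insert 5: appended to row 1. P = [[1, 4, 5], [2, 6], [3]].

So P = [[1, 4, 5], [2, 6], [3]], Q = [[1, 4, 6], [2, 5], [3]].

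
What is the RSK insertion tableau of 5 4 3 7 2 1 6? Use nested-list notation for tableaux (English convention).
After inserting 5: P = [[5]].
After inserting 4: P = [[4], [5]].
After inserting 3: P = [[3], [4], [5]].
After inserting 7: P = [[3, 7], [4], [5]].
After inserting 2: P = [[2, 7], [3], [4], [5]].
After inserting 1: P = [[1, 7], [2], [3], [4], [5]].
After inserting 6: P = [[1, 6], [2, 7], [3], [4], [5]].

So P = [[1, 6], [2, 7], [3], [4], [5]].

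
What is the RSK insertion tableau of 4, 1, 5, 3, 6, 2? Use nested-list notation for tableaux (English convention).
After inserting 4: P = [[4]].
After inserting 1: P = [[1], [4]].
After inserting 5: P = [[1, 5], [4]].
After inserting 3: P = [[1, 3], [4, 5]].
After inserting 6: P = [[1, 3, 6], [4, 5]].
After inserting 2: P = [[1, 2, 6], [3, 5], [4]].

So P = [[1, 2, 6], [3, 5], [4]].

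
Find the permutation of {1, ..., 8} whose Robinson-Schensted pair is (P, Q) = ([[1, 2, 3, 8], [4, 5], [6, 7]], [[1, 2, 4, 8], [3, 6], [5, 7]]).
1 6 4 7 2 5 3 8

Reverse the RSK construction: for i from n down to 1, find the cell of Q containing i, remove the entry at that cell from P, and reverse-bump it up through P; the value ejected from row 1 is w(i).

Step i=8: Q has 8 at row 1, column 4; remove that cell from P, ejecting 8. So w(8) = 8. P is now [[1, 2, 3], [4, 5], [6, 7]].
Step i=7: Q has 7 at row 3, column 2; remove 7 from row 3 of P and reverse-bump: 7 enters row 2 and ejects 5; 5 enters row 1 and ejects 3. So w(7) = 3. P is now [[1, 2, 5], [4, 7], [6]].
Step i=6: Q has 6 at row 2, column 2; remove 7 from row 2 of P and reverse-bump: 7 enters row 1 and ejects 5. So w(6) = 5. P is now [[1, 2, 7], [4], [6]].
Step i=5: Q has 5 at row 3, column 1; remove 6 from row 3 of P and reverse-bump: 6 enters row 2 and ejects 4; 4 enters row 1 and ejects 2. So w(5) = 2. P is now [[1, 4, 7], [6]].
Step i=4: Q has 4 at row 1, column 3; remove that cell from P, ejecting 7. So w(4) = 7. P is now [[1, 4], [6]].
Step i=3: Q has 3 at row 2, column 1; remove 6 from row 2 of P and reverse-bump: 6 enters row 1 and ejects 4. So w(3) = 4. P is now [[1, 6]].
Step i=2: Q has 2 at row 1, column 2; remove that cell from P, ejecting 6. So w(2) = 6. P is now [[1]].
Step i=1: Q has 1 at row 1, column 1; remove that cell from P, ejecting 1. So w(1) = 1. P is now [].

So w = 1 6 4 7 2 5 3 8.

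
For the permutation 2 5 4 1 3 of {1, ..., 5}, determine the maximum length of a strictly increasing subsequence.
2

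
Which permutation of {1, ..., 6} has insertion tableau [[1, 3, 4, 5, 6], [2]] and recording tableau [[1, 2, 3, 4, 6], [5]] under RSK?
Reverse the RSK construction: for i from n down to 1, find the cell of Q containing i, remove the entry at that cell from P, and reverse-bump it up through P; the value ejected from row 1 is w(i).

Step i=6: Q has 6 at row 1, column 5; remove that cell from P, ejecting 6. So w(6) = 6. P is now [[1, 3, 4, 5], [2]].
Step i=5: Q has 5 at row 2, column 1; remove 2 from row 2 of P and reverse-bump: 2 enters row 1 and ejects 1. So w(5) = 1. P is now [[2, 3, 4, 5]].
Step i=4: Q has 4 at row 1, column 4; remove that cell from P, ejecting 5. So w(4) = 5. P is now [[2, 3, 4]].
Step i=3: Q has 3 at row 1, column 3; remove that cell from P, ejecting 4. So w(3) = 4. P is now [[2, 3]].
Step i=2: Q has 2 at row 1, column 2; remove that cell from P, ejecting 3. So w(2) = 3. P is now [[2]].
Step i=1: Q has 1 at row 1, column 1; remove that cell from P, ejecting 2. So w(1) = 2. P is now [].

So w = 2 3 4 5 1 6.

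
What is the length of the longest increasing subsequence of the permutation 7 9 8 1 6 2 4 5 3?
4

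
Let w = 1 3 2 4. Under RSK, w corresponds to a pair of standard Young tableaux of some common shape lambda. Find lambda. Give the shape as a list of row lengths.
Row-insert each entry into an empty tableau.

After inserting 1: P = [[1]].
After inserting 3: P = [[1, 3]].
After inserting 2: P = [[1, 2], [3]].
After inserting 4: P = [[1, 2, 4], [3]].

The final insertion tableau P = [[1, 2, 4], [3]] has shape [3, 1].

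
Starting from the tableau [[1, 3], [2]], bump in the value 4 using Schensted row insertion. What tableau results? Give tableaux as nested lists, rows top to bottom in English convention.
[[1, 3, 4], [2]]

4 is larger than every entry of row 1, so it is appended to row 1. The new tableau is [[1, 3, 4], [2]].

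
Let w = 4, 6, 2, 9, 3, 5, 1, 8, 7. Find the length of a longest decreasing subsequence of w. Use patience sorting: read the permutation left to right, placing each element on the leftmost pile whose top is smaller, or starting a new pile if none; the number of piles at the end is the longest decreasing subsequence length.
3

4: new pile. tops = [4]
6: onto pile 1 (replacing 4). tops = [6]
2: new pile. tops = [6, 2]
9: onto pile 1 (replacing 6). tops = [9, 2]
3: onto pile 2 (replacing 2). tops = [9, 3]
5: onto pile 2 (replacing 3). tops = [9, 5]
1: new pile. tops = [9, 5, 1]
8: onto pile 2 (replacing 5). tops = [9, 8, 1]
7: onto pile 3 (replacing 1). tops = [9, 8, 7]

3 piles, so the longest decreasing subsequence has length 3.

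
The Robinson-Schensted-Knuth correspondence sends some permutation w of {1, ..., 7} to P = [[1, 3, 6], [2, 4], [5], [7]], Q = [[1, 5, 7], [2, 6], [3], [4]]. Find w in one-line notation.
7 5 2 1 4 3 6

Reverse the RSK construction: for i from n down to 1, find the cell of Q containing i, remove the entry at that cell from P, and reverse-bump it up through P; the value ejected from row 1 is w(i).

Step i=7: Q has 7 at row 1, column 3; remove that cell from P, ejecting 6. So w(7) = 6. P is now [[1, 3], [2, 4], [5], [7]].
Step i=6: Q has 6 at row 2, column 2; remove 4 from row 2 of P and reverse-bump: 4 enters row 1 and ejects 3. So w(6) = 3. P is now [[1, 4], [2], [5], [7]].
Step i=5: Q has 5 at row 1, column 2; remove that cell from P, ejecting 4. So w(5) = 4. P is now [[1], [2], [5], [7]].
Step i=4: Q has 4 at row 4, column 1; remove 7 from row 4 of P and reverse-bump: 7 enters row 3 and ejects 5; 5 enters row 2 and ejects 2; 2 enters row 1 and ejects 1. So w(4) = 1. P is now [[2], [5], [7]].
Step i=3: Q has 3 at row 3, column 1; remove 7 from row 3 of P and reverse-bump: 7 enters row 2 and ejects 5; 5 enters row 1 and ejects 2. So w(3) = 2. P is now [[5], [7]].
Step i=2: Q has 2 at row 2, column 1; remove 7 from row 2 of P and reverse-bump: 7 enters row 1 and ejects 5. So w(2) = 5. P is now [[7]].
Step i=1: Q has 1 at row 1, column 1; remove that cell from P, ejecting 7. So w(1) = 7. P is now [].

So w = 7 5 2 1 4 3 6.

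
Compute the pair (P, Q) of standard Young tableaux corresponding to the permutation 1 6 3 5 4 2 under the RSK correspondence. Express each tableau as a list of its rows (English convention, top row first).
Insert each entry of the permutation into P by Schensted row insertion, recording in Q the position of each new cell.

After inserting 1: P = [[1]].
After inserting 6: P = [[1, 6]].
After inserting 3: P = [[1, 3], [6]].
After inserting 5: P = [[1, 3, 5], [6]].
After inserting 4: P = [[1, 3, 4], [5], [6]].
After inserting 2: P = [[1, 2, 4], [3], [5], [6]].

So P = [[1, 2, 4], [3], [5], [6]], Q = [[1, 2, 4], [3], [5], [6]].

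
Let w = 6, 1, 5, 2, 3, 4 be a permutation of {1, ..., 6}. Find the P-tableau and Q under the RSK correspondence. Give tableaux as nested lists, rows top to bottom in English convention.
Insert each entry of the permutation into P by Schensted row insertion, recording in Q the position of each new cell.

Insert 6: appended to row 1. P = [[6]].
Insert 1: 1 bumps 6 from row 1; 6 starts row 2. P = [[1], [6]].
Insert 5: appended to row 1. P = [[1, 5], [6]].
Insert 2: 2 bumps 5 from row 1; 5 bumps 6 from row 2; 6 starts row 3. P = [[1, 2], [5], [6]].
Insert 3: appended to row 1. P = [[1, 2, 3], [5], [6]].
Insert 4: appended to row 1. P = [[1, 2, 3, 4], [5], [6]].

So P = [[1, 2, 3, 4], [5], [6]], Q = [[1, 3, 5, 6], [2], [4]].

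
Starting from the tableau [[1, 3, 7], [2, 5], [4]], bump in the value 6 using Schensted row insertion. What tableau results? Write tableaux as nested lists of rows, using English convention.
[[1, 3, 6], [2, 5, 7], [4]]

In row 1, 6 replaces 7 (the leftmost entry greater than 6); 7 is bumped to row 2. 7 is appended to row 2. The new tableau is [[1, 3, 6], [2, 5, 7], [4]].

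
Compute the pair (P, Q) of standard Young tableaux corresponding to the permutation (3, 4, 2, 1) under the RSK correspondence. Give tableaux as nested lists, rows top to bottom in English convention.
Insert each entry of the permutation into P by Schensted row insertion, recording in Q the position of each new cell.

Insert 3: appended to row 1. P = [[3]].
Insert 4: appended to row 1. P = [[3, 4]].
Insert 2: 2 bumps 3 from row 1; 3 starts row 2. P = [[2, 4], [3]].
Insert 1: 1 bumps 2 from row 1; 2 bumps 3 from row 2; 3 starts row 3. P = [[1, 4], [2], [3]].

So P = [[1, 4], [2], [3]], Q = [[1, 2], [3], [4]].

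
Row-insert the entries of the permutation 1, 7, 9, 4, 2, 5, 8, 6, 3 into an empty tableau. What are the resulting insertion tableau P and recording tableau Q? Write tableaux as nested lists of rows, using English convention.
Insert each entry of the permutation into P by Schensted row insertion, recording in Q the position of each new cell.

Insert 1: appended to row 1. P = [[1]], Q = [[1]].
Insert 7: appended to row 1. P = [[1, 7]], Q = [[1, 2]].
Insert 9: appended to row 1. P = [[1, 7, 9]], Q = [[1, 2, 3]].
Insert 4: 4 bumps 7 from row 1; 7 starts row 2. P = [[1, 4, 9], [7]], Q = [[1, 2, 3], [4]].
Insert 2: 2 bumps 4 from row 1; 4 bumps 7 from row 2; 7 starts row 3. P = [[1, 2, 9], [4], [7]], Q = [[1, 2, 3], [4], [5]].
Insert 5: 5 bumps 9 from row 1; 9 appends to row 2. P = [[1, 2, 5], [4, 9], [7]], Q = [[1, 2, 3], [4, 6], [5]].
Insert 8: appended to row 1. P = [[1, 2, 5, 8], [4, 9], [7]], Q = [[1, 2, 3, 7], [4, 6], [5]].
Insert 6: 6 bumps 8 from row 1; 8 bumps 9 from row 2; 9 appends to row 3. P = [[1, 2, 5, 6], [4, 8], [7, 9]], Q = [[1, 2, 3, 7], [4, 6], [5, 8]].
Insert 3: 3 bumps 5 from row 1; 5 bumps 8 from row 2; 8 bumps 9 from row 3; 9 starts row 4. P = [[1, 2, 3, 6], [4, 5], [7, 8], [9]], Q = [[1, 2, 3, 7], [4, 6], [5, 8], [9]].

So P = [[1, 2, 3, 6], [4, 5], [7, 8], [9]], Q = [[1, 2, 3, 7], [4, 6], [5, 8], [9]].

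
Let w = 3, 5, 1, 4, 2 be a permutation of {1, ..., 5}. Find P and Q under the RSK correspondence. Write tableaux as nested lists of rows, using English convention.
P = [[1, 2], [3, 4], [5]], Q = [[1, 2], [3, 4], [5]]

Insert each entry of the permutation into P by Schensted row insertion, recording in Q the position of each new cell.

After inserting 3: P = [[3]].
After inserting 5: P = [[3, 5]].
After inserting 1: P = [[1, 5], [3]].
After inserting 4: P = [[1, 4], [3, 5]].
After inserting 2: P = [[1, 2], [3, 4], [5]].

So P = [[1, 2], [3, 4], [5]], Q = [[1, 2], [3, 4], [5]].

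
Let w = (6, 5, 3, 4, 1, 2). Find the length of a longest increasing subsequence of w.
2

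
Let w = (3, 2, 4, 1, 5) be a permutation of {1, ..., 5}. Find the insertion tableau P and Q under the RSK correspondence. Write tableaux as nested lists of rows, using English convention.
P = [[1, 4, 5], [2], [3]], Q = [[1, 3, 5], [2], [4]]

Insert each entry of the permutation into P by Schensted row insertion, recording in Q the position of each new cell.

Insert 3: appended to row 1. P = [[3]].
Insert 2: 2 bumps 3 from row 1; 3 starts row 2. P = [[2], [3]].
Insert 4: appended to row 1. P = [[2, 4], [3]].
Insert 1: 1 bumps 2 from row 1; 2 bumps 3 from row 2; 3 starts row 3. P = [[1, 4], [2], [3]].
Insert 5: appended to row 1. P = [[1, 4, 5], [2], [3]].

So P = [[1, 4, 5], [2], [3]], Q = [[1, 3, 5], [2], [4]].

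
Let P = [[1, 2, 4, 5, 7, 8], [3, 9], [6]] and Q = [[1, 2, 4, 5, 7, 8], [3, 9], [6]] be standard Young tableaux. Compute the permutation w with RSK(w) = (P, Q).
Reverse the RSK construction: for i from n down to 1, find the cell of Q containing i, remove the entry at that cell from P, and reverse-bump it up through P; the value ejected from row 1 is w(i).

Step i=9: Q has 9 at row 2, column 2; remove 9 from row 2 of P and reverse-bump: 9 enters row 1 and ejects 8. So w(9) = 8. P is now [[1, 2, 4, 5, 7, 9], [3], [6]].
Step i=8: Q has 8 at row 1, column 6; remove that cell from P, ejecting 9. So w(8) = 9. P is now [[1, 2, 4, 5, 7], [3], [6]].
Step i=7: Q has 7 at row 1, column 5; remove that cell from P, ejecting 7. So w(7) = 7. P is now [[1, 2, 4, 5], [3], [6]].
Step i=6: Q has 6 at row 3, column 1; remove 6 from row 3 of P and reverse-bump: 6 enters row 2 and ejects 3; 3 enters row 1 and ejects 2. So w(6) = 2. P is now [[1, 3, 4, 5], [6]].
Step i=5: Q has 5 at row 1, column 4; remove that cell from P, ejecting 5. So w(5) = 5. P is now [[1, 3, 4], [6]].
Step i=4: Q has 4 at row 1, column 3; remove that cell from P, ejecting 4. So w(4) = 4. P is now [[1, 3], [6]].
Step i=3: Q has 3 at row 2, column 1; remove 6 from row 2 of P and reverse-bump: 6 enters row 1 and ejects 3. So w(3) = 3. P is now [[1, 6]].
Step i=2: Q has 2 at row 1, column 2; remove that cell from P, ejecting 6. So w(2) = 6. P is now [[1]].
Step i=1: Q has 1 at row 1, column 1; remove that cell from P, ejecting 1. So w(1) = 1. P is now [].

So w = 1 6 3 4 5 2 7 9 8.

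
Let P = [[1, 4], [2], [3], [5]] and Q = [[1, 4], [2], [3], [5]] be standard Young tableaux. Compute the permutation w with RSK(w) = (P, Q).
5 3 2 4 1

Reverse the RSK construction: for i from n down to 1, find the cell of Q containing i, remove the entry at that cell from P, and reverse-bump it up through P; the value ejected from row 1 is w(i).

Step i=5: Q has 5 at row 4, column 1; remove 5 from row 4 of P and reverse-bump: 5 enters row 3 and ejects 3; 3 enters row 2 and ejects 2; 2 enters row 1 and ejects 1. So w(5) = 1. P is now [[2, 4], [3], [5]].
Step i=4: Q has 4 at row 1, column 2; remove that cell from P, ejecting 4. So w(4) = 4. P is now [[2], [3], [5]].
Step i=3: Q has 3 at row 3, column 1; remove 5 from row 3 of P and reverse-bump: 5 enters row 2 and ejects 3; 3 enters row 1 and ejects 2. So w(3) = 2. P is now [[3], [5]].
Step i=2: Q has 2 at row 2, column 1; remove 5 from row 2 of P and reverse-bump: 5 enters row 1 and ejects 3. So w(2) = 3. P is now [[5]].
Step i=1: Q has 1 at row 1, column 1; remove that cell from P, ejecting 5. So w(1) = 5. P is now [].

So w = 5 3 2 4 1.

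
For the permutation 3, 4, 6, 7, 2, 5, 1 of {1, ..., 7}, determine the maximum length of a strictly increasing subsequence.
4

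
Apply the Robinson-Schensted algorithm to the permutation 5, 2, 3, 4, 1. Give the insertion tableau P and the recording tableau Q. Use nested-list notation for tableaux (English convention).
P = [[1, 3, 4], [2], [5]], Q = [[1, 3, 4], [2], [5]]

Insert each entry of the permutation into P by Schensted row insertion, recording in Q the position of each new cell.

Insert 5: appended to row 1. P = [[5]], Q = [[1]].
Insert 2: 2 bumps 5 from row 1; 5 starts row 2. P = [[2], [5]], Q = [[1], [2]].
Insert 3: appended to row 1. P = [[2, 3], [5]], Q = [[1, 3], [2]].
Insert 4: appended to row 1. P = [[2, 3, 4], [5]], Q = [[1, 3, 4], [2]].
Insert 1: 1 bumps 2 from row 1; 2 bumps 5 from row 2; 5 starts row 3. P = [[1, 3, 4], [2], [5]], Q = [[1, 3, 4], [2], [5]].

So P = [[1, 3, 4], [2], [5]], Q = [[1, 3, 4], [2], [5]].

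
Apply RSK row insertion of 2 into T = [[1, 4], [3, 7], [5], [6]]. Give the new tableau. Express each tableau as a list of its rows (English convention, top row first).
[[1, 2], [3, 4], [5, 7], [6]]

In row 1, 2 replaces 4 (the leftmost entry greater than 2); 4 is bumped to row 2. In row 2, 4 replaces 7 (the leftmost entry greater than 4); 7 is bumped to row 3. 7 is appended to row 3. The new tableau is [[1, 2], [3, 4], [5, 7], [6]].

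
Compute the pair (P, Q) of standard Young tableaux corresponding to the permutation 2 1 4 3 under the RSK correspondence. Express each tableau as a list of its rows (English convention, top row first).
Insert each entry of the permutation into P by Schensted row insertion, recording in Q the position of each new cell.

Insert 2: appended to row 1. P = [[2]].
Insert 1: 1 bumps 2 from row 1; 2 starts row 2. P = [[1], [2]].
Insert 4: appended to row 1. P = [[1, 4], [2]].
Insert 3: 3 bumps 4 from row 1; 4 appends to row 2. P = [[1, 3], [2, 4]].

So P = [[1, 3], [2, 4]], Q = [[1, 3], [2, 4]].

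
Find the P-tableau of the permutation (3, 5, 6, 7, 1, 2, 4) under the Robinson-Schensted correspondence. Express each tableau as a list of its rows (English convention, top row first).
P = [[1, 2, 4, 7], [3, 5, 6]]

After inserting 3: P = [[3]].
After inserting 5: P = [[3, 5]].
After inserting 6: P = [[3, 5, 6]].
After inserting 7: P = [[3, 5, 6, 7]].
After inserting 1: P = [[1, 5, 6, 7], [3]].
After inserting 2: P = [[1, 2, 6, 7], [3, 5]].
After inserting 4: P = [[1, 2, 4, 7], [3, 5, 6]].

So P = [[1, 2, 4, 7], [3, 5, 6]].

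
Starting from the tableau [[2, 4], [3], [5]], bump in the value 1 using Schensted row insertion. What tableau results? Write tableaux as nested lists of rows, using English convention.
In row 1, 1 replaces 2 (the leftmost entry greater than 1); 2 is bumped to row 2. In row 2, 2 replaces 3 (the leftmost entry greater than 2); 3 is bumped to row 3. In row 3, 3 replaces 5 (the leftmost entry greater than 3); 5 is bumped to row 4. 5 starts a new row 4. The new tableau is [[1, 4], [2], [3], [5]].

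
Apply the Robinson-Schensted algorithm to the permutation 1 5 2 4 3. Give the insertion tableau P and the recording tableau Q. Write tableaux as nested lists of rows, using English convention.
P = [[1, 2, 3], [4], [5]], Q = [[1, 2, 4], [3], [5]]

Insert each entry of the permutation into P by Schensted row insertion, recording in Q the position of each new cell.

After inserting 1: P = [[1]].
After inserting 5: P = [[1, 5]].
After inserting 2: P = [[1, 2], [5]].
After inserting 4: P = [[1, 2, 4], [5]].
After inserting 3: P = [[1, 2, 3], [4], [5]].

So P = [[1, 2, 3], [4], [5]], Q = [[1, 2, 4], [3], [5]].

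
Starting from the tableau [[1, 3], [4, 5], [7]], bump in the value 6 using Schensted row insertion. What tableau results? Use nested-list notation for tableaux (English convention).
[[1, 3, 6], [4, 5], [7]]

6 is larger than every entry of row 1, so it is appended to row 1. The new tableau is [[1, 3, 6], [4, 5], [7]].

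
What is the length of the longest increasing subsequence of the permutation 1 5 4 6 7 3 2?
4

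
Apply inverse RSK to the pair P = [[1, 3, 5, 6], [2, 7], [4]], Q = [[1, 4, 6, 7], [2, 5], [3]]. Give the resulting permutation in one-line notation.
Reverse the RSK construction: for i from n down to 1, find the cell of Q containing i, remove the entry at that cell from P, and reverse-bump it up through P; the value ejected from row 1 is w(i).

Step i=7: Q has 7 at row 1, column 4; remove that cell from P, ejecting 6. So w(7) = 6. P is now [[1, 3, 5], [2, 7], [4]].
Step i=6: Q has 6 at row 1, column 3; remove that cell from P, ejecting 5. So w(6) = 5. P is now [[1, 3], [2, 7], [4]].
Step i=5: Q has 5 at row 2, column 2; remove 7 from row 2 of P and reverse-bump: 7 enters row 1 and ejects 3. So w(5) = 3. P is now [[1, 7], [2], [4]].
Step i=4: Q has 4 at row 1, column 2; remove that cell from P, ejecting 7. So w(4) = 7. P is now [[1], [2], [4]].
Step i=3: Q has 3 at row 3, column 1; remove 4 from row 3 of P and reverse-bump: 4 enters row 2 and ejects 2; 2 enters row 1 and ejects 1. So w(3) = 1. P is now [[2], [4]].
Step i=2: Q has 2 at row 2, column 1; remove 4 from row 2 of P and reverse-bump: 4 enters row 1 and ejects 2. So w(2) = 2. P is now [[4]].
Step i=1: Q has 1 at row 1, column 1; remove that cell from P, ejecting 4. So w(1) = 4. P is now [].

So w = 4 2 1 7 3 5 6.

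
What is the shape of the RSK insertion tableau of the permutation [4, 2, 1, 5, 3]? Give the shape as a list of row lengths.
[2, 2, 1]

Row-insert each entry into an empty tableau.

After inserting 4: P = [[4]].
After inserting 2: P = [[2], [4]].
After inserting 1: P = [[1], [2], [4]].
After inserting 5: P = [[1, 5], [2], [4]].
After inserting 3: P = [[1, 3], [2, 5], [4]].

The final insertion tableau P = [[1, 3], [2, 5], [4]] has shape [2, 2, 1].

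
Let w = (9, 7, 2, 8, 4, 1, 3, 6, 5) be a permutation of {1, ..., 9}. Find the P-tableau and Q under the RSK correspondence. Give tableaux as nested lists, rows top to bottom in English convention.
P = [[1, 3, 5], [2, 4, 6], [7, 8], [9]], Q = [[1, 4, 8], [2, 5, 9], [3, 7], [6]]

Insert each entry of the permutation into P by Schensted row insertion, recording in Q the position of each new cell.

Insert 9: appended to row 1. P = [[9]].
Insert 7: 7 bumps 9 from row 1; 9 starts row 2. P = [[7], [9]].
Insert 2: 2 bumps 7 from row 1; 7 bumps 9 from row 2; 9 starts row 3. P = [[2], [7], [9]].
Insert 8: appended to row 1. P = [[2, 8], [7], [9]].
Insert 4: 4 bumps 8 from row 1; 8 appends to row 2. P = [[2, 4], [7, 8], [9]].
Insert 1: 1 bumps 2 from row 1; 2 bumps 7 from row 2; 7 bumps 9 from row 3; 9 starts row 4. P = [[1, 4], [2, 8], [7], [9]].
Insert 3: 3 bumps 4 from row 1; 4 bumps 8 from row 2; 8 appends to row 3. P = [[1, 3], [2, 4], [7, 8], [9]].
Insert 6: appended to row 1. P = [[1, 3, 6], [2, 4], [7, 8], [9]].
Insert 5: 5 bumps 6 from row 1; 6 appends to row 2. P = [[1, 3, 5], [2, 4, 6], [7, 8], [9]].

So P = [[1, 3, 5], [2, 4, 6], [7, 8], [9]], Q = [[1, 4, 8], [2, 5, 9], [3, 7], [6]].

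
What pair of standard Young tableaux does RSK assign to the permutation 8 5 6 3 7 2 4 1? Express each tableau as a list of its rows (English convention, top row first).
P = [[1, 4, 7], [2, 6], [3], [5], [8]], Q = [[1, 3, 5], [2, 7], [4], [6], [8]]

Insert each entry of the permutation into P by Schensted row insertion, recording in Q the position of each new cell.

Insert 8: appended to row 1. P = [[8]].
Insert 5: 5 bumps 8 from row 1; 8 starts row 2. P = [[5], [8]].
Insert 6: appended to row 1. P = [[5, 6], [8]].
Insert 3: 3 bumps 5 from row 1; 5 bumps 8 from row 2; 8 starts row 3. P = [[3, 6], [5], [8]].
Insert 7: appended to row 1. P = [[3, 6, 7], [5], [8]].
Insert 2: 2 bumps 3 from row 1; 3 bumps 5 from row 2; 5 bumps 8 from row 3; 8 starts row 4. P = [[2, 6, 7], [3], [5], [8]].
Insert 4: 4 bumps 6 from row 1; 6 appends to row 2. P = [[2, 4, 7], [3, 6], [5], [8]].
Insert 1: 1 bumps 2 from row 1; 2 bumps 3 from row 2; 3 bumps 5 from row 3; 5 bumps 8 from row 4; 8 starts row 5. P = [[1, 4, 7], [2, 6], [3], [5], [8]].

So P = [[1, 4, 7], [2, 6], [3], [5], [8]], Q = [[1, 3, 5], [2, 7], [4], [6], [8]].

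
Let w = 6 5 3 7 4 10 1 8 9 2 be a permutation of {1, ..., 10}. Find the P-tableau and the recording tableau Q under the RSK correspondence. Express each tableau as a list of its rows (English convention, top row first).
Insert each entry of the permutation into P by Schensted row insertion, recording in Q the position of each new cell.

Insert 6: appended to row 1. P = [[6]].
Insert 5: 5 bumps 6 from row 1; 6 starts row 2. P = [[5], [6]].
Insert 3: 3 bumps 5 from row 1; 5 bumps 6 from row 2; 6 starts row 3. P = [[3], [5], [6]].
Insert 7: appended to row 1. P = [[3, 7], [5], [6]].
Insert 4: 4 bumps 7 from row 1; 7 appends to row 2. P = [[3, 4], [5, 7], [6]].
Insert 10: appended to row 1. P = [[3, 4, 10], [5, 7], [6]].
Insert 1: 1 bumps 3 from row 1; 3 bumps 5 from row 2; 5 bumps 6 from row 3; 6 starts row 4. P = [[1, 4, 10], [3, 7], [5], [6]].
Insert 8: 8 bumps 10 from row 1; 10 appends to row 2. P = [[1, 4, 8], [3, 7, 10], [5], [6]].
Insert 9: appended to row 1. P = [[1, 4, 8, 9], [3, 7, 10], [5], [6]].
Insert 2: 2 bumps 4 from row 1; 4 bumps 7 from row 2; 7 appends to row 3. P = [[1, 2, 8, 9], [3, 4, 10], [5, 7], [6]].

So P = [[1, 2, 8, 9], [3, 4, 10], [5, 7], [6]], Q = [[1, 4, 6, 9], [2, 5, 8], [3, 10], [7]].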